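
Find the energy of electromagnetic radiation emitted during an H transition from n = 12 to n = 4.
0.755872 eV

The energy levels are E_n = -13.6057 eV / n².

Energy at n = 12: E_12 = -13.6057 / 12² = -0.094484028 eV
Energy at n = 4: E_4 = -13.6057 / 4² = -0.850356250 eV

For emission (electron falling to lower state), the photon energy is:
E_photon = E_12 - E_4 = |-0.094484028 - (-0.850356250)|
E_photon = 0.755872 eV

This energy is carried away by the emitted photon.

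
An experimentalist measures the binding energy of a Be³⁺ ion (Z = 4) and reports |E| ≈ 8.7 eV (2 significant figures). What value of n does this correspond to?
n = 5

The exact energy levels follow E_n = -13.6057 Z² / n² eV with Z = 4.

The measured value (-8.7 eV) is reported to only 2 significant figures, so we must test candidate n values and see which one matches to that precision.

Candidate energies:
  n = 3:  E = -13.6057 × 4² / 3² = -24.18791 eV
  n = 4:  E = -13.6057 × 4² / 4² = -13.60570 eV
  n = 5:  E = -13.6057 × 4² / 5² = -8.70765 eV  ← matches
  n = 6:  E = -13.6057 × 4² / 6² = -6.04698 eV
  n = 7:  E = -13.6057 × 4² / 7² = -4.44268 eV

Checking against the measurement of -8.7 eV (2 sig figs), only n = 5 agrees:
E_5 = -8.70765 eV, which rounds to -8.7 eV ✓

Therefore n = 5.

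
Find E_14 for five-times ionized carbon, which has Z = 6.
-2.50 eV

For hydrogen-like ions, the energy levels scale with Z²:
E_n = -13.6057 Z² / n² eV

For C⁵⁺ (Z = 6) at n = 14:
E_14 = -13.6057 × 6² / 14²
E_14 = -13.6057 × 36 / 196
E_14 = -489.8052 / 196
E_14 = -2.50 eV

The energy is 36 times more negative than hydrogen at the same n due to the stronger nuclear charge.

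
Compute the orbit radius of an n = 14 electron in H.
10.3719 nm (or 103.7187 Å)

The Bohr radius formula is:
r_n = n² a₀ / Z

where a₀ = 0.0529177 nm is the Bohr radius.

For H (Z = 1) at n = 14:
r_14 = 14² × 0.0529177 nm / 1
r_14 = 196 × 0.0529177 nm / 1
r_14 = 10.37187 nm / 1
r_14 = 10.3719 nm

The electron orbits at approximately 10.3719 nm from the nucleus.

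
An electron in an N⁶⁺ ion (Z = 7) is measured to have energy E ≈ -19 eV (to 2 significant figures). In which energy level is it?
n = 6

The exact energy levels follow E_n = -13.6057 Z² / n² eV with Z = 7.

The measured value (-19 eV) is reported to only 2 significant figures, so we must test candidate n values and see which one matches to that precision.

Candidate energies:
  n = 4:  E = -13.6057 × 7² / 4² = -41.66746 eV
  n = 5:  E = -13.6057 × 7² / 5² = -26.66717 eV
  n = 6:  E = -13.6057 × 7² / 6² = -18.51887 eV  ← matches
  n = 7:  E = -13.6057 × 7² / 7² = -13.60570 eV
  n = 8:  E = -13.6057 × 7² / 8² = -10.41686 eV

Checking against the measurement of -19 eV (2 sig figs), only n = 6 agrees:
E_6 = -18.51887 eV, which rounds to -19 eV ✓

Therefore n = 6.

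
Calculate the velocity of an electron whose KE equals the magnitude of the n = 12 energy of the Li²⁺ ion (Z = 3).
5.46923e+05 m/s (or 0.18243% of c)

The binding energy at n = 12 for Li²⁺ is:
E_12 = -13.6057 × 3²/12² = -0.850356250 eV
|E_12| = 0.850356250 eV

Convert to Joules:
KE = 0.850356250 eV × (1.602177 × 10⁻¹⁹ J/eV) = 1.3624212e-19 J

Using KE = ½mv²:
v = √(2·KE/m_e)
v = √(2 × 1.3624212e-19 J / 9.10938 × 10⁻³¹ kg)
v = 5.46923e+05 m/s

This is approximately 0.18243% the speed of light.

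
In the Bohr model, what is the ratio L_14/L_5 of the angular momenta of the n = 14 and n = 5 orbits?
2.8000

In the Bohr model, L_n = nℏ, so the ratio is purely the ratio of quantum numbers:

L_14/L_5 = 14ℏ / 5ℏ = 14/5 = 2.8000

The angular momentum scales linearly with n.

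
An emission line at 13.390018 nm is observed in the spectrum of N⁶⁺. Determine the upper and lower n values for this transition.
n = 3 → n = 2

First, find the photon energy from the wavelength (hc = 1239.84 eV·nm):
E = hc/λ = 1239.84 eV·nm / 13.390018 nm = 92.594349 eV

The energy levels of N⁶⁺ satisfy E_n = -13.6057 × 7² / n² eV, so an emission n_i → n_f releases
ΔE = 13.6057 × 7² × (1/n_f² − 1/n_i²) eV.

Setting ΔE equal to the photon energy:
1/n_f² − 1/n_i² = 92.594349 / (13.6057 × 7²) = 0.13888889

Since 1/n_i² must be positive, we need 1/n_f² > 0.13888889, i.e. n_f ≤ 2. For each allowed n_f, solve n_i = (1/n_f² − 0.13888889)^(−1/2) and check whether it is a whole number:
  n_f = 1: 1/n_i² = 1.00000000 − 0.13888889 = 0.86111111 → n_i = 1.078  (not an integer) ✗
  n_f = 2: 1/n_i² = 0.25000000 − 0.13888889 = 0.11111111 → n_i = 3.000  → integer, n_i = 3 ✓

Only n_f = 2 gives an integer upper level, n_i = 3.

The transition is from n = 3 to n = 2 (emission).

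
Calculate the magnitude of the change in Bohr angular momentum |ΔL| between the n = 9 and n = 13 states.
4.21829e-34 J·s (or 4ℏ)

In the Bohr model, L_n = nℏ where ℏ = 1.0545718e-34 J·s.

L_13 = 13ℏ = 1.3709433e-33 J·s
L_9 = 9ℏ = 9.4911462e-34 J·s

ΔL = L_13 - L_9 = (13 - 9)ℏ = 4ℏ
ΔL = 4 × 1.0545718e-34 J·s = 4.21829e-34 J·s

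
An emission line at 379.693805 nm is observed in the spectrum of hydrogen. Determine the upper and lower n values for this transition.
n = 10 → n = 2

First, find the photon energy from the wavelength (hc = 1239.84 eV·nm):
E = hc/λ = 1239.84 eV·nm / 379.693805 nm = 3.2653680 eV

The energy levels of hydrogen satisfy E_n = -13.6057 / n² eV, so an emission n_i → n_f releases
ΔE = 13.6057 × (1/n_f² − 1/n_i²) eV.

Setting ΔE equal to the photon energy:
1/n_f² − 1/n_i² = 3.2653680 / 13.6057 = 0.24000000

Since 1/n_i² must be positive, we need 1/n_f² > 0.24000000, i.e. n_f ≤ 2. For each allowed n_f, solve n_i = (1/n_f² − 0.24000000)^(−1/2) and check whether it is a whole number:
  n_f = 1: 1/n_i² = 1.00000000 − 0.24000000 = 0.76000000 → n_i = 1.147  (not an integer) ✗
  n_f = 2: 1/n_i² = 0.25000000 − 0.24000000 = 0.01000000 → n_i = 10.000  → integer, n_i = 10 ✓

Only n_f = 2 gives an integer upper level, n_i = 10.

The transition is from n = 10 to n = 2 (emission).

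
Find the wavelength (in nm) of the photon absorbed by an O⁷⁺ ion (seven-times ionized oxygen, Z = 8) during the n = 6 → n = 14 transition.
62.791863 nm

First, find the transition energy using E_n = -13.6057 Z² / n² eV:
E_6 = -13.6057 × 8² / 6² = -24.18791111 eV
E_14 = -13.6057 × 8² / 14² = -4.44267755 eV

Photon energy: |ΔE| = |E_14 - E_6| = 19.74523356 eV

Convert to wavelength using E = hc/λ with hc = 1239.84 eV·nm:
λ = hc/E = 1239.84 eV·nm / 19.74523356 eV
λ = 62.791863 nm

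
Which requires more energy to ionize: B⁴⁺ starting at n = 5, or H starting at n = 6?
B⁴⁺ at n = 5 (E = -13.606 eV)

Using E_n = -13.6057 Z² / n² eV:

B⁴⁺ (Z = 5) at n = 5:
E = -13.6057 × 5² / 5² = -13.6057 × 25 / 25 = -13.605700 eV

H (Z = 1) at n = 6:
E = -13.6057 × 1² / 6² = -13.6057 × 1 / 36 = -0.377936 eV

Since -13.605700 eV < -0.377936 eV,
B⁴⁺ at n = 5 is more tightly bound (requires more energy to ionize).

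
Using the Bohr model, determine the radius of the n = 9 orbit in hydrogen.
4.2863 nm (or 42.8633 Å)

The Bohr radius formula is:
r_n = n² a₀ / Z

where a₀ = 0.0529177 nm is the Bohr radius.

For H (Z = 1) at n = 9:
r_9 = 9² × 0.0529177 nm / 1
r_9 = 81 × 0.0529177 nm / 1
r_9 = 4.28633 nm / 1
r_9 = 4.2863 nm

The electron orbits at approximately 4.2863 nm from the nucleus.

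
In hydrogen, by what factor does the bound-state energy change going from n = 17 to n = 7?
5.8980

Using E_n = -13.6057 Z² / n² eV with Z = 1:

E_7 = -13.6057 / 7² = -13.6057 / 49 = -0.2776673469 eV
E_17 = -13.6057 / 17² = -13.6057 / 289 = -0.0470785467 eV

The ratio is:
E_7/E_17 = (-0.2776673469) / (-0.0470785467)
E_7/E_17 = (-13.6057/49) / (-13.6057/289)
E_7/E_17 = 289/49
E_7/E_17 = 5.8980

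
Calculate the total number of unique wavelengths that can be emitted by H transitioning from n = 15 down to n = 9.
21

The electron can occupy levels n = 9, 10, ..., 15 during de-excitation — that is m = 15 - 9 + 1 = 7 distinct levels.

The number of distinct spectral lines equals the number of ways to choose 2 of these m levels (each pair gives one possible emission transition):

Number of lines = m(m-1)/2 = 7×6/2 = 21

These correspond to all possible transitions between the 7 levels:
15 → 14, 15 → 13, 15 → 12, 15 → 11, 15 → 10, 15 → 9, 14 → 13, 14 → 12...

Each transition produces a photon with a unique energy (and thus wavelength). This count does not depend on Z.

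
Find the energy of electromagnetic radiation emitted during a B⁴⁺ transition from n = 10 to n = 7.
3.54 eV

The energy levels are E_n = -13.6057 Z² eV / n².

Energy at n = 10: E_10 = -13.6057 × 5² / 10² = -3.40143 eV
Energy at n = 7: E_7 = -13.6057 × 5² / 7² = -6.94168 eV

For emission (electron falling to lower state), the photon energy is:
E_photon = E_10 - E_7 = |-3.40143 - (-6.94168)|
E_photon = 3.54 eV

This energy is carried away by the emitted photon.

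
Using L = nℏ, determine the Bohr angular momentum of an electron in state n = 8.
8.44e-34 J·s (or 8ℏ)

In the Bohr model, angular momentum is quantized:
L = nℏ

where ℏ = h/(2π) = 1.0546e-34 J·s

For n = 8:
L = 8 × 1.0546e-34 J·s
L = 8.44e-34 J·s

This can also be written as L = 8ℏ.
The angular momentum is an integer multiple of the reduced Planck constant.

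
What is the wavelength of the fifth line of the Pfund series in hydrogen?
3037.55 nm

The lines of a series are numbered from the longest wavelength (smallest ΔE) outward; the fifth line is the transition from n = n_f + 5 to n_f.
The Pfund series has all transitions ending at n_f = 5.

For H, the fifth line (ε-line) is the jump from n = 10 to n = 5:
E_10 = -13.6057 / 10² = -0.13605700 eV
E_5 = -13.6057 / 5² = -0.54422800 eV
ΔE = E_10 - E_5 = 0.40817100 eV

λ = hc/E = 1239.84 eV·nm / 0.40817100 eV
λ = 3037.55 nm

This is the ε-line of the Pfund series in H.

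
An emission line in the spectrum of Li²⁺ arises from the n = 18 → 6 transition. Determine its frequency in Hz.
7.31077e+14 Hz

First, find the transition energy:
E_18 = -13.6057 × 3² / 18² = -0.37793611 eV
E_6 = -13.6057 × 3² / 6² = -3.40142500 eV
|ΔE| = |E_6 - E_18| = 3.02348889 eV

Convert to Joules: E = 3.02348889 eV × (1.602177 × 10⁻¹⁹ J/eV) = 4.8441644e-19 J

Using E = hf:
f = E/h = 4.8441644e-19 J / (6.62607 × 10⁻³⁴ J·s)
f = 7.31077e+14 Hz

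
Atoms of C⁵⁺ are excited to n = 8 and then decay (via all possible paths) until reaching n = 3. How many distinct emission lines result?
15

The electron can occupy levels n = 3, 4, ..., 8 during de-excitation — that is m = 8 - 3 + 1 = 6 distinct levels.

The number of distinct spectral lines equals the number of ways to choose 2 of these m levels (each pair gives one possible emission transition):

Number of lines = m(m-1)/2 = 6×5/2 = 15

These correspond to all possible transitions between the 6 levels:
8 → 7, 8 → 6, 8 → 5, 8 → 4, 8 → 3, 7 → 6, 7 → 5, 7 → 4...

Each transition produces a photon with a unique energy (and thus wavelength). This count does not depend on Z.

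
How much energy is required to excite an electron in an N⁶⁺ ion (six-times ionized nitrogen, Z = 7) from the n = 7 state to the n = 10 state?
6.939 eV

The energy levels of a hydrogen-like atom are E_n = -13.6057 Z² eV / n².

Energy at n = 7: E_7 = -13.6057 × 7² / 7² = -13.605700 eV
Energy at n = 10: E_10 = -13.6057 × 7² / 10² = -6.666793 eV

The excitation energy is the difference:
ΔE = E_10 - E_7
ΔE = -6.666793 - (-13.605700)
ΔE = 6.939 eV

Since this is positive, energy must be absorbed (photon absorption).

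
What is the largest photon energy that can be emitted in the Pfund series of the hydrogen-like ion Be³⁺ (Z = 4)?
8.708 eV

The series limit corresponds to the transition from n = ∞ to n = 5.
This is the highest energy (shortest wavelength) transition in the Pfund series.

E_∞ = 0 eV
E_5 = -13.6057 × 4² / 5² = -8.708 eV

Energy at series limit:
ΔE = E_∞ - E_5 = 0 - (-8.708) = 8.708 eV

This energy equals the ionization energy from the n = 5 state of Be³⁺.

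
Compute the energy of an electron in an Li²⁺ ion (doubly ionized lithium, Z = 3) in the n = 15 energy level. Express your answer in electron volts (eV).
-0.544 eV

The energy levels of a hydrogen-like atom are given by:
E_n = -13.6057 Z² / n² eV  (with Z = 3 for Li²⁺)

For n = 15:
E_15 = -13.6057 × 3² / 15²
E_15 = -13.6057 × 9 / 225
E_15 = -0.544 eV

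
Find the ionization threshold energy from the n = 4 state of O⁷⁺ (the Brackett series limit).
54.42280 eV

The series limit corresponds to the transition from n = ∞ to n = 4.
This is the highest energy (shortest wavelength) transition in the Brackett series.

E_∞ = 0 eV
E_4 = -13.6057 × 8² / 4² = -54.42280 eV

Energy at series limit:
ΔE = E_∞ - E_4 = 0 - (-54.42280) = 54.42280 eV

This energy equals the ionization energy from the n = 4 state of O⁷⁺.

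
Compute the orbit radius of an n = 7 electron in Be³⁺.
0.6482 nm (or 6.4824 Å)

The Bohr radius formula is:
r_n = n² a₀ / Z

where a₀ = 0.0529177 nm is the Bohr radius.

For Be³⁺ (Z = 4) at n = 7:
r_7 = 7² × 0.0529177 nm / 4
r_7 = 49 × 0.0529177 nm / 4
r_7 = 2.59297 nm / 4
r_7 = 0.6482 nm

The electron orbits at approximately 0.6482 nm from the nucleus.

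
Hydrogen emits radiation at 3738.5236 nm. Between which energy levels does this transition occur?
n = 8 → n = 5

First, find the photon energy from the wavelength (hc = 1239.84 eV·nm):
E = hc/λ = 1239.84 eV·nm / 3738.5236 nm = 0.33163894 eV

The energy levels of hydrogen satisfy E_n = -13.6057 / n² eV, so an emission n_i → n_f releases
ΔE = 13.6057 × (1/n_f² − 1/n_i²) eV.

Setting ΔE equal to the photon energy:
1/n_f² − 1/n_i² = 0.33163894 / 13.6057 = 0.024375000

Since 1/n_i² must be positive, we need 1/n_f² > 0.024375000, i.e. n_f ≤ 6. For each allowed n_f, solve n_i = (1/n_f² − 0.024375000)^(−1/2) and check whether it is a whole number:
  n_f = 1: 1/n_i² = 1.000000000 − 0.024375000 = 0.975625000 → n_i = 1.012  (not an integer) ✗
  n_f = 2: 1/n_i² = 0.250000000 − 0.024375000 = 0.225625000 → n_i = 2.105  (not an integer) ✗
  n_f = 3: 1/n_i² = 0.111111111 − 0.024375000 = 0.086736111 → n_i = 3.395  (not an integer) ✗
  n_f = 4: 1/n_i² = 0.062500000 − 0.024375000 = 0.038125000 → n_i = 5.121  (not an integer) ✗
  n_f = 5: 1/n_i² = 0.040000000 − 0.024375000 = 0.015625000 → n_i = 8.000  → integer, n_i = 8 ✓
  n_f = 6: 1/n_i² = 0.027777778 − 0.024375000 = 0.003402778 → n_i = 17.143  (not an integer) ✗

Only n_f = 5 gives an integer upper level, n_i = 8.

The transition is from n = 8 to n = 5 (emission).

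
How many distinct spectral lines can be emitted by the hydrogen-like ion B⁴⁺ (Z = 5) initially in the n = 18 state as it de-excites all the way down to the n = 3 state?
120

The electron can occupy levels n = 3, 4, ..., 18 during de-excitation — that is m = 18 - 3 + 1 = 16 distinct levels.

The number of distinct spectral lines equals the number of ways to choose 2 of these m levels (each pair gives one possible emission transition):

Number of lines = m(m-1)/2 = 16×15/2 = 120

These correspond to all possible transitions between the 16 levels:
18 → 17, 18 → 16, 18 → 15, 18 → 14, 18 → 13, 18 → 12, 18 → 11, 18 → 10...

Each transition produces a photon with a unique energy (and thus wavelength). This count does not depend on Z.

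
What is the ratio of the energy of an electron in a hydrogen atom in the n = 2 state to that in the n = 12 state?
36.000

Using E_n = -13.6057 Z² / n² eV with Z = 1:

E_2 = -13.6057 / 2² = -13.6057 / 4 = -3.401425000 eV
E_12 = -13.6057 / 12² = -13.6057 / 144 = -0.094484028 eV

The ratio is:
E_2/E_12 = (-3.401425000) / (-0.094484028)
E_2/E_12 = (-13.6057/4) / (-13.6057/144)
E_2/E_12 = 144/4
E_2/E_12 = 36.000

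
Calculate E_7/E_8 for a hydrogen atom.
1.306

Using E_n = -13.6057 Z² / n² eV with Z = 1:

E_7 = -13.6057 / 7² = -13.6057 / 49 = -0.277667347 eV
E_8 = -13.6057 / 8² = -13.6057 / 64 = -0.212589063 eV

The ratio is:
E_7/E_8 = (-0.277667347) / (-0.212589063)
E_7/E_8 = (-13.6057/49) / (-13.6057/64)
E_7/E_8 = 64/49
E_7/E_8 = 1.306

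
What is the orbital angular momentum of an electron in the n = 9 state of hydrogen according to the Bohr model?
9.49e-34 J·s (or 9ℏ)

In the Bohr model, angular momentum is quantized:
L = nℏ

where ℏ = h/(2π) = 1.0546e-34 J·s

For n = 9:
L = 9 × 1.0546e-34 J·s
L = 9.49e-34 J·s

This can also be written as L = 9ℏ.
The angular momentum is an integer multiple of the reduced Planck constant.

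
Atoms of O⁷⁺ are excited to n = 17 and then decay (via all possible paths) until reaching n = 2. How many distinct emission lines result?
120

The electron can occupy levels n = 2, 3, ..., 17 during de-excitation — that is m = 17 - 2 + 1 = 16 distinct levels.

The number of distinct spectral lines equals the number of ways to choose 2 of these m levels (each pair gives one possible emission transition):

Number of lines = m(m-1)/2 = 16×15/2 = 120

These correspond to all possible transitions between the 16 levels:
17 → 16, 17 → 15, 17 → 14, 17 → 13, 17 → 12, 17 → 11, 17 → 10, 17 → 9...

Each transition produces a photon with a unique energy (and thus wavelength). This count does not depend on Z.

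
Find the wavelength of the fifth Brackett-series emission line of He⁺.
454.231 nm

The lines of a series are numbered from the longest wavelength (smallest ΔE) outward; the fifth line is the transition from n = n_f + 5 to n_f.
The Brackett series has all transitions ending at n_f = 4.

For He⁺ (Z = 2), the fifth line (ε-line) is the jump from n = 9 to n = 4:
E_9 = -13.6057 × 2² / 9² = -0.6718864 eV
E_4 = -13.6057 × 2² / 4² = -3.4014250 eV
ΔE = E_9 - E_4 = 2.7295386 eV

λ = hc/E = 1239.84 eV·nm / 2.7295386 eV
λ = 454.231 nm

This is the ε-line of the Brackett series in He⁺.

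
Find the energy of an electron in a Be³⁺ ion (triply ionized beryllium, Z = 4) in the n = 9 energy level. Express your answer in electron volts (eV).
-2.688 eV

The energy levels of a hydrogen-like atom are given by:
E_n = -13.6057 Z² / n² eV  (with Z = 4 for Be³⁺)

For n = 9:
E_9 = -13.6057 × 4² / 9²
E_9 = -13.6057 × 16 / 81
E_9 = -2.688 eV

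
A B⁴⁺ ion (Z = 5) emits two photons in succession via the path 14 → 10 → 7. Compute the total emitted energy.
5.206 eV

The energy levels of B⁴⁺ are E_n = -13.6057 × 5² / n² eV.

First transition (14 → 10):
ΔE₁ = |E_10 - E_14|
ΔE₁ = |-3.401425000 - (-1.735420918)| = 1.666004 eV

Second transition (10 → 7):
ΔE₂ = |E_7 - E_10|
ΔE₂ = |-6.941683673 - (-3.401425000)| = 3.540259 eV

Total energy released:
E_total = ΔE₁ + ΔE₂ = 1.666004 + 3.540259 = 5.206 eV

Note: This equals the direct transition 14 → 7: 5.206 eV ✓
Energy is conserved regardless of the path taken.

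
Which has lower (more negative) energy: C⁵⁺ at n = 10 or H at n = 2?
C⁵⁺ at n = 10 (E = -4.90 eV)

Using E_n = -13.6057 Z² / n² eV:

C⁵⁺ (Z = 6) at n = 10:
E = -13.6057 × 6² / 10² = -13.6057 × 36 / 100 = -4.89805 eV

H (Z = 1) at n = 2:
E = -13.6057 × 1² / 2² = -13.6057 × 1 / 4 = -3.40143 eV

Since -4.89805 eV < -3.40143 eV,
C⁵⁺ at n = 10 is more tightly bound (requires more energy to ionize).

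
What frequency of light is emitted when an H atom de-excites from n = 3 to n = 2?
4.5692e+14 Hz

First, find the transition energy:
E_3 = -13.6057 / 3² = -1.5117444 eV
E_2 = -13.6057 / 2² = -3.4014250 eV
|ΔE| = |E_2 - E_3| = 1.8896806 eV

Convert to Joules: E = 1.8896806 eV × (1.602177 × 10⁻¹⁹ J/eV) = 3.027603e-19 J

Using E = hf:
f = E/h = 3.027603e-19 J / (6.62607 × 10⁻³⁴ J·s)
f = 4.5692e+14 Hz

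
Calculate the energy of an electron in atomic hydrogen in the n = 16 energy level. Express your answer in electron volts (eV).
-0.05 eV

The energy levels of a hydrogen-like atom are given by:
E_n = -13.6057 eV / n²

For n = 16:
E_16 = -13.6057 eV / 16²
E_16 = -13.6057 eV / 256
E_16 = -0.05 eV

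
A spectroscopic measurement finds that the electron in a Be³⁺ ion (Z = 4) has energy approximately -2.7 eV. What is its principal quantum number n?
n = 9

The exact energy levels follow E_n = -13.6057 Z² / n² eV with Z = 4.

The measured value (-2.7 eV) is reported to only 2 significant figures, so we must test candidate n values and see which one matches to that precision.

Candidate energies:
  n = 7:  E = -13.6057 × 4² / 7² = -4.44268 eV
  n = 8:  E = -13.6057 × 4² / 8² = -3.40143 eV
  n = 9:  E = -13.6057 × 4² / 9² = -2.68755 eV  ← matches
  n = 10:  E = -13.6057 × 4² / 10² = -2.17691 eV
  n = 11:  E = -13.6057 × 4² / 11² = -1.79910 eV

Checking against the measurement of -2.7 eV (2 sig figs), only n = 9 agrees:
E_9 = -2.68755 eV, which rounds to -2.7 eV ✓

Therefore n = 9.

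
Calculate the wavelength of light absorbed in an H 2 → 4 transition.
486.00807 nm

First, find the transition energy using E_n = -13.6057 / n² eV:
E_2 = -13.6057 / 2² = -3.401425000 eV
E_4 = -13.6057 / 4² = -0.850356250 eV

Photon energy: |ΔE| = |E_4 - E_2| = 2.551068750 eV

Convert to wavelength using E = hc/λ with hc = 1239.84 eV·nm:
λ = hc/E = 1239.84 eV·nm / 2.551068750 eV
λ = 486.00807 nm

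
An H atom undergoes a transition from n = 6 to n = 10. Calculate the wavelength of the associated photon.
5125.86636 nm

First, find the transition energy using E_n = -13.6057 / n² eV:
E_6 = -13.6057 / 6² = -0.37793611111 eV
E_10 = -13.6057 / 10² = -0.13605700000 eV

Photon energy: |ΔE| = |E_10 - E_6| = 0.24187911111 eV

Convert to wavelength using E = hc/λ with hc = 1239.84 eV·nm:
λ = hc/E = 1239.84 eV·nm / 0.24187911111 eV
λ = 5125.86636 nm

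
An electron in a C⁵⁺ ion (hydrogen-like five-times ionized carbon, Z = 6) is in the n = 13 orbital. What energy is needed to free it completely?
2.90 eV

The ionization energy is the energy needed to remove the electron completely (n → ∞).

For a hydrogen-like ion with Z = 6, E_n = -13.6057 Z² / n² eV.

At n = 13: E_13 = -13.6057 × 6² / 13² = -2.89826 eV
At n = ∞: E_∞ = 0 eV

Ionization energy = E_∞ - E_13 = 0 - (-2.89826) = 2.89826 eV
Ionization energy ≈ 2.90 eV

This is also called the binding energy of the electron in state n = 13.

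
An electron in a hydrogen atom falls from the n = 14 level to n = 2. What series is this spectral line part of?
Balmer series

The spectral series in hydrogen are named based on the final (lower) energy level:
- Lyman series: n_final = 1 (ultraviolet)
- Balmer series: n_final = 2 (visible/near-UV)
- Paschen series: n_final = 3 (infrared)
- Brackett series: n_final = 4 (infrared)
- Pfund series: n_final = 5 (far infrared)

Since this transition ends at n = 2, it belongs to the Balmer series.

For reference, this 14 → 2 line has photon energy
ΔE = 13.6057 eV × (1/2² - 1/14²) = 3.332008 eV,
corresponding to wavelength λ = hc/ΔE = 1239.84 eV·nm / 3.332008 eV = 372.10 nm in the visible/near-UV region.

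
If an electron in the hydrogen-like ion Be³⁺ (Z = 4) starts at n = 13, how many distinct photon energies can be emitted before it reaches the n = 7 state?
21

The electron can occupy levels n = 7, 8, ..., 13 during de-excitation — that is m = 13 - 7 + 1 = 7 distinct levels.

The number of distinct spectral lines equals the number of ways to choose 2 of these m levels (each pair gives one possible emission transition):

Number of lines = m(m-1)/2 = 7×6/2 = 21

These correspond to all possible transitions between the 7 levels:
13 → 12, 13 → 11, 13 → 10, 13 → 9, 13 → 8, 13 → 7, 12 → 11, 12 → 10...

Each transition produces a photon with a unique energy (and thus wavelength). This count does not depend on Z.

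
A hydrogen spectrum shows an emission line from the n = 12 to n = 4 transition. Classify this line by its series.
Brackett series

The spectral series in hydrogen are named based on the final (lower) energy level:
- Lyman series: n_final = 1 (ultraviolet)
- Balmer series: n_final = 2 (visible/near-UV)
- Paschen series: n_final = 3 (infrared)
- Brackett series: n_final = 4 (infrared)
- Pfund series: n_final = 5 (far infrared)

Since this transition ends at n = 4, it belongs to the Brackett series.

For reference, this 12 → 4 line has photon energy
ΔE = 13.6057 eV × (1/4² - 1/12²) = 0.755872222 eV,
corresponding to wavelength λ = hc/ΔE = 1239.84 eV·nm / 0.755872222 eV = 1640.277 nm in the infrared region.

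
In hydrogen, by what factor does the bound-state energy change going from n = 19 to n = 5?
14.4400

Using E_n = -13.6057 Z² / n² eV with Z = 1:

E_5 = -13.6057 / 5² = -13.6057 / 25 = -0.5442280000 eV
E_19 = -13.6057 / 19² = -13.6057 / 361 = -0.0376889197 eV

The ratio is:
E_5/E_19 = (-0.5442280000) / (-0.0376889197)
E_5/E_19 = (-13.6057/25) / (-13.6057/361)
E_5/E_19 = 361/25
E_5/E_19 = 14.4400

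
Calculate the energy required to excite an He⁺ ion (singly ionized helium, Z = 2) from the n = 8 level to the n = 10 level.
0.306128 eV

The energy levels of a hydrogen-like atom are E_n = -13.6057 Z² eV / n².

Energy at n = 8: E_8 = -13.6057 × 2² / 8² = -0.850356250 eV
Energy at n = 10: E_10 = -13.6057 × 2² / 10² = -0.544228000 eV

The excitation energy is the difference:
ΔE = E_10 - E_8
ΔE = -0.544228000 - (-0.850356250)
ΔE = 0.306128 eV

Since this is positive, energy must be absorbed (photon absorption).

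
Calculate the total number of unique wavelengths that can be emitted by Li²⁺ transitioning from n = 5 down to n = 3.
3

The electron can occupy levels n = 3, 4, ..., 5 during de-excitation — that is m = 5 - 3 + 1 = 3 distinct levels.

The number of distinct spectral lines equals the number of ways to choose 2 of these m levels (each pair gives one possible emission transition):

Number of lines = m(m-1)/2 = 3×2/2 = 3

These correspond to all possible transitions between the 3 levels:
5 → 4, 5 → 3, 4 → 3

Each transition produces a photon with a unique energy (and thus wavelength). This count does not depend on Z.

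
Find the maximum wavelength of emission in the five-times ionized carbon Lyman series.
3.38 nm

The longest wavelength corresponds to the smallest energy transition in the series.
The Lyman series has all transitions ending at n_f = 1.

For C⁵⁺ (Z = 6), the first line (α-line) is the jump from n = 2 to n = 1:
E_2 = -13.6057 × 6² / 2² = -122.4513 eV
E_1 = -13.6057 × 6² / 1² = -489.8052 eV
ΔE = E_2 - E_1 = 367.3539 eV

λ = hc/E = 1239.84 eV·nm / 367.3539 eV
λ = 3.38 nm

This is the α-line of the Lyman series in C⁵⁺.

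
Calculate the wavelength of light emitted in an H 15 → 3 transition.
854.3111 nm

First, find the transition energy using E_n = -13.6057 / n² eV:
E_15 = -13.6057 / 15² = -0.06046978 eV
E_3 = -13.6057 / 3² = -1.51174444 eV

Photon energy: |ΔE| = |E_3 - E_15| = 1.45127466 eV

Convert to wavelength using E = hc/λ with hc = 1239.84 eV·nm:
λ = hc/E = 1239.84 eV·nm / 1.45127466 eV
λ = 854.3111 nm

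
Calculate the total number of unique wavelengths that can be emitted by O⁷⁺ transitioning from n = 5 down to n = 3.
3

The electron can occupy levels n = 3, 4, ..., 5 during de-excitation — that is m = 5 - 3 + 1 = 3 distinct levels.

The number of distinct spectral lines equals the number of ways to choose 2 of these m levels (each pair gives one possible emission transition):

Number of lines = m(m-1)/2 = 3×2/2 = 3

These correspond to all possible transitions between the 3 levels:
5 → 4, 5 → 3, 4 → 3

Each transition produces a photon with a unique energy (and thus wavelength). This count does not depend on Z.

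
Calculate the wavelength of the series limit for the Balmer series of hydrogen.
364.5061 nm

The series limit corresponds to the transition from n = ∞ to n = 2.
This is the highest energy (shortest wavelength) transition in the Balmer series.

E_∞ = 0 eV
E_2 = -13.6057 / 2² = -3.40142500 eV

Energy at series limit:
ΔE = E_∞ - E_2 = 0 - (-3.40142500) = 3.40142500 eV
λ = hc/E = 1239.84 eV·nm / 3.40142500 eV = 364.5061 nm

This energy equals the ionization energy from the n = 2 state of hydrogen.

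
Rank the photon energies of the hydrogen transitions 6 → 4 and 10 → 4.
10 → 4

Calculate the energy for each transition:

Transition 6 → 4:
ΔE₁ = |E_4 - E_6| = |-13.6057/4² - (-13.6057/6²)|
ΔE₁ = |-0.85035625000 - (-0.37793611111)| = 0.47242014 eV

Transition 10 → 4:
ΔE₂ = |E_4 - E_10| = |-13.6057/4² - (-13.6057/10²)|
ΔE₂ = |-0.85035625000 - (-0.13605700000)| = 0.71429925 eV

Since 0.71429925 eV > 0.47242014 eV, the transition 10 → 4 emits the more energetic photon.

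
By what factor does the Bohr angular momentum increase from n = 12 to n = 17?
1.42

In the Bohr model, L_n = nℏ, so the ratio is purely the ratio of quantum numbers:

L_17/L_12 = 17ℏ / 12ℏ = 17/12 = 1.42

The angular momentum scales linearly with n.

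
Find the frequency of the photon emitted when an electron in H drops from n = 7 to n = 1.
3.22e+15 Hz

First, find the transition energy:
E_7 = -13.6057 / 7² = -0.2776673 eV
E_1 = -13.6057 / 1² = -13.6057000 eV
|ΔE| = |E_1 - E_7| = 13.3280327 eV

Convert to Joules: E = 13.3280327 eV × (1.602177 × 10⁻¹⁹ J/eV) = 2.1354e-18 J

Using E = hf:
f = E/h = 2.1354e-18 J / (6.62607 × 10⁻³⁴ J·s)
f = 3.22e+15 Hz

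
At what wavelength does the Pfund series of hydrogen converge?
2278.1628 nm

The series limit corresponds to the transition from n = ∞ to n = 5.
This is the highest energy (shortest wavelength) transition in the Pfund series.

E_∞ = 0 eV
E_5 = -13.6057 / 5² = -0.5442280000 eV

Energy at series limit:
ΔE = E_∞ - E_5 = 0 - (-0.5442280000) = 0.5442280000 eV
λ = hc/E = 1239.84 eV·nm / 0.5442280000 eV = 2278.1628 nm

This energy equals the ionization energy from the n = 5 state of hydrogen.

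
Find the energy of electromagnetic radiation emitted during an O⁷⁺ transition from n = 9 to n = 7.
7.020527 eV

The energy levels are E_n = -13.6057 Z² eV / n².

Energy at n = 9: E_9 = -13.6057 × 8² / 9² = -10.750182716 eV
Energy at n = 7: E_7 = -13.6057 × 8² / 7² = -17.770710204 eV

For emission (electron falling to lower state), the photon energy is:
E_photon = E_9 - E_7 = |-10.750182716 - (-17.770710204)|
E_photon = 7.020527 eV

This energy is carried away by the emitted photon.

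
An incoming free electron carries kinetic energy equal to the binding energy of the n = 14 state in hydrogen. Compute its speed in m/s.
1.56e+05 m/s (or 0.0521% of c)

The binding energy at n = 14 for hydrogen is:
E_14 = -13.6057/14² = -0.0694168 eV
|E_14| = 0.0694168 eV

Convert to Joules:
KE = 0.0694168 eV × (1.602177 × 10⁻¹⁹ J/eV) = 1.1122e-20 J

Using KE = ½mv²:
v = √(2·KE/m_e)
v = √(2 × 1.1122e-20 J / 9.10938 × 10⁻³¹ kg)
v = 1.56e+05 m/s

This is approximately 0.0521% the speed of light.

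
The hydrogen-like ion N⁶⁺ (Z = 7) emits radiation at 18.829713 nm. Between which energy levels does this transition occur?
n = 9 → n = 3

First, find the photon energy from the wavelength (hc = 1239.84 eV·nm):
E = hc/λ = 1239.84 eV·nm / 18.829713 nm = 65.844870 eV

The energy levels of N⁶⁺ satisfy E_n = -13.6057 × 7² / n² eV, so an emission n_i → n_f releases
ΔE = 13.6057 × 7² × (1/n_f² − 1/n_i²) eV.

Setting ΔE equal to the photon energy:
1/n_f² − 1/n_i² = 65.844870 / (13.6057 × 7²) = 0.098765433

Since 1/n_i² must be positive, we need 1/n_f² > 0.098765433, i.e. n_f ≤ 3. For each allowed n_f, solve n_i = (1/n_f² − 0.098765433)^(−1/2) and check whether it is a whole number:
  n_f = 1: 1/n_i² = 1.000000000 − 0.098765433 = 0.901234567 → n_i = 1.053  (not an integer) ✗
  n_f = 2: 1/n_i² = 0.250000000 − 0.098765433 = 0.151234567 → n_i = 2.571  (not an integer) ✗
  n_f = 3: 1/n_i² = 0.111111111 − 0.098765433 = 0.012345678 → n_i = 9.000  → integer, n_i = 9 ✓

Only n_f = 3 gives an integer upper level, n_i = 9.

The transition is from n = 9 to n = 3 (emission).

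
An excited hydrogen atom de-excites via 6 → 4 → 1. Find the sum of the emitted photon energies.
13.227764 eV

The energy levels of hydrogen are E_n = -13.6057 / n² eV.

First transition (6 → 4):
ΔE₁ = |E_4 - E_6|
ΔE₁ = |-0.850356250000 - (-0.377936111111)| = 0.472420139 eV

Second transition (4 → 1):
ΔE₂ = |E_1 - E_4|
ΔE₂ = |-13.605700000000 - (-0.850356250000)| = 12.755343750 eV

Total energy released:
E_total = ΔE₁ + ΔE₂ = 0.472420139 + 12.755343750 = 13.227764 eV

Note: This equals the direct transition 6 → 1: 13.227764 eV ✓
Energy is conserved regardless of the path taken.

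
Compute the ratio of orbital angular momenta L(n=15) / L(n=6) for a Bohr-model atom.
2.500000

In the Bohr model, L_n = nℏ, so the ratio is purely the ratio of quantum numbers:

L_15/L_6 = 15ℏ / 6ℏ = 15/6 = 2.500000

The angular momentum scales linearly with n.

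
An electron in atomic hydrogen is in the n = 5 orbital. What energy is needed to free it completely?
0.5442 eV

The ionization energy is the energy needed to remove the electron completely (n → ∞).

For hydrogen, E_n = -13.6057 eV / n².

At n = 5: E_5 = -13.6057 / 5² = -0.5442280 eV
At n = ∞: E_∞ = 0 eV

Ionization energy = E_∞ - E_5 = 0 - (-0.5442280) = 0.5442280 eV
Ionization energy ≈ 0.5442 eV

This is also called the binding energy of the electron in state n = 5.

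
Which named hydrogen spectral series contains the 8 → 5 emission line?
Pfund series

The spectral series in hydrogen are named based on the final (lower) energy level:
- Lyman series: n_final = 1 (ultraviolet)
- Balmer series: n_final = 2 (visible/near-UV)
- Paschen series: n_final = 3 (infrared)
- Brackett series: n_final = 4 (infrared)
- Pfund series: n_final = 5 (far infrared)

Since this transition ends at n = 5, it belongs to the Pfund series.

For reference, this 8 → 5 line has photon energy
ΔE = 13.6057 eV × (1/5² - 1/8²) = 0.33163893750 eV,
corresponding to wavelength λ = hc/ΔE = 1239.84 eV·nm / 0.33163893750 eV = 3738.52362 nm in the far infrared region.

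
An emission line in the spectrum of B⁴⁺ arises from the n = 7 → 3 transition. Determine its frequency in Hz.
7.460e+15 Hz

First, find the transition energy:
E_7 = -13.6057 × 5² / 7² = -6.9416837 eV
E_3 = -13.6057 × 5² / 3² = -37.7936111 eV
|ΔE| = |E_3 - E_7| = 30.8519274 eV

Convert to Joules: E = 30.8519274 eV × (1.602177 × 10⁻¹⁹ J/eV) = 4.94302e-18 J

Using E = hf:
f = E/h = 4.94302e-18 J / (6.62607 × 10⁻³⁴ J·s)
f = 7.460e+15 Hz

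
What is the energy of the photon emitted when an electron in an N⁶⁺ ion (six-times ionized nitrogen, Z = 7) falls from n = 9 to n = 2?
158.4392 eV

The energy levels are E_n = -13.6057 Z² eV / n².

Energy at n = 9: E_9 = -13.6057 × 7² / 9² = -8.2306086 eV
Energy at n = 2: E_2 = -13.6057 × 7² / 2² = -166.6698250 eV

For emission (electron falling to lower state), the photon energy is:
E_photon = E_9 - E_2 = |-8.2306086 - (-166.6698250)|
E_photon = 158.4392 eV

This energy is carried away by the emitted photon.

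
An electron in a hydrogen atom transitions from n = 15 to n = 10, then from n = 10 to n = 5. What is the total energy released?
0.4838 eV

The energy levels of hydrogen are E_n = -13.6057 / n² eV.

First transition (15 → 10):
ΔE₁ = |E_10 - E_15|
ΔE₁ = |-0.1360570000 - (-0.0604697778)| = 0.0755872 eV

Second transition (10 → 5):
ΔE₂ = |E_5 - E_10|
ΔE₂ = |-0.5442280000 - (-0.1360570000)| = 0.4081710 eV

Total energy released:
E_total = ΔE₁ + ΔE₂ = 0.0755872 + 0.4081710 = 0.4838 eV

Note: This equals the direct transition 15 → 5: 0.4838 eV ✓
Energy is conserved regardless of the path taken.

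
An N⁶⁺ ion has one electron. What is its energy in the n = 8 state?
-10.417 eV

For hydrogen-like ions, the energy levels scale with Z²:
E_n = -13.6057 Z² / n² eV

For N⁶⁺ (Z = 7) at n = 8:
E_8 = -13.6057 × 7² / 8²
E_8 = -13.6057 × 49 / 64
E_8 = -666.6793 / 64
E_8 = -10.417 eV

The energy is 49 times more negative than hydrogen at the same n due to the stronger nuclear charge.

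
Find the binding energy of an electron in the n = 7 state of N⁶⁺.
13.61 eV

The ionization energy is the energy needed to remove the electron completely (n → ∞).

For a hydrogen-like ion with Z = 7, E_n = -13.6057 Z² / n² eV.

At n = 7: E_7 = -13.6057 × 7² / 7² = -13.60570 eV
At n = ∞: E_∞ = 0 eV

Ionization energy = E_∞ - E_7 = 0 - (-13.60570) = 13.60570 eV
Ionization energy ≈ 13.61 eV

This is also called the binding energy of the electron in state n = 7.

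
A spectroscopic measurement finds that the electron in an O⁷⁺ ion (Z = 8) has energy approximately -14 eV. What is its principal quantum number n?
n = 8

The exact energy levels follow E_n = -13.6057 Z² / n² eV with Z = 8.

The measured value (-14 eV) is reported to only 2 significant figures, so we must test candidate n values and see which one matches to that precision.

Candidate energies:
  n = 6:  E = -13.6057 × 8² / 6² = -24.18791 eV
  n = 7:  E = -13.6057 × 8² / 7² = -17.77071 eV
  n = 8:  E = -13.6057 × 8² / 8² = -13.60570 eV  ← matches
  n = 9:  E = -13.6057 × 8² / 9² = -10.75018 eV
  n = 10:  E = -13.6057 × 8² / 10² = -8.70765 eV

Checking against the measurement of -14 eV (2 sig figs), only n = 8 agrees:
E_8 = -13.60570 eV, which rounds to -14 eV ✓

Therefore n = 8.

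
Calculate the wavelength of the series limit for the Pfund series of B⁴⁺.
91.13 nm

The series limit corresponds to the transition from n = ∞ to n = 5.
This is the highest energy (shortest wavelength) transition in the Pfund series.

E_∞ = 0 eV
E_5 = -13.6057 × 5² / 5² = -13.6057 eV

Energy at series limit:
ΔE = E_∞ - E_5 = 0 - (-13.6057) = 13.6057 eV
λ = hc/E = 1239.84 eV·nm / 13.6057 eV = 91.13 nm

This energy equals the ionization energy from the n = 5 state of B⁴⁺.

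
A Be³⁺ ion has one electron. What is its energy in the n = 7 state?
-4.44 eV

For hydrogen-like ions, the energy levels scale with Z²:
E_n = -13.6057 Z² / n² eV

For Be³⁺ (Z = 4) at n = 7:
E_7 = -13.6057 × 4² / 7²
E_7 = -13.6057 × 16 / 49
E_7 = -217.6912 / 49
E_7 = -4.44 eV

The energy is 16 times more negative than hydrogen at the same n due to the stronger nuclear charge.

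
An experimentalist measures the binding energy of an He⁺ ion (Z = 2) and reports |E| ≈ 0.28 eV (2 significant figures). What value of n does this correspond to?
n = 14

The exact energy levels follow E_n = -13.6057 Z² / n² eV with Z = 2.

The measured value (-0.28 eV) is reported to only 2 significant figures, so we must test candidate n values and see which one matches to that precision.

Candidate energies:
  n = 12:  E = -13.6057 × 2² / 12² = -0.37794 eV
  n = 13:  E = -13.6057 × 2² / 13² = -0.32203 eV
  n = 14:  E = -13.6057 × 2² / 14² = -0.27767 eV  ← matches
  n = 15:  E = -13.6057 × 2² / 15² = -0.24188 eV
  n = 16:  E = -13.6057 × 2² / 16² = -0.21259 eV

Checking against the measurement of -0.28 eV (2 sig figs), only n = 14 agrees:
E_14 = -0.27767 eV, which rounds to -0.28 eV ✓

Therefore n = 14.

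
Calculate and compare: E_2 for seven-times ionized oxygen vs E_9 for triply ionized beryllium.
O⁷⁺ at n = 2 (E = -217.69 eV)

Using E_n = -13.6057 Z² / n² eV:

O⁷⁺ (Z = 8) at n = 2:
E = -13.6057 × 8² / 2² = -13.6057 × 64 / 4 = -217.69120 eV

Be³⁺ (Z = 4) at n = 9:
E = -13.6057 × 4² / 9² = -13.6057 × 16 / 81 = -2.68755 eV

Since -217.69120 eV < -2.68755 eV,
O⁷⁺ at n = 2 is more tightly bound (requires more energy to ionize).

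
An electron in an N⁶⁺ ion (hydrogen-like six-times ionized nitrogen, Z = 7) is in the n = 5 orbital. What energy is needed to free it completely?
26.66717 eV

The ionization energy is the energy needed to remove the electron completely (n → ∞).

For a hydrogen-like ion with Z = 7, E_n = -13.6057 Z² / n² eV.

At n = 5: E_5 = -13.6057 × 7² / 5² = -26.66717200 eV
At n = ∞: E_∞ = 0 eV

Ionization energy = E_∞ - E_5 = 0 - (-26.66717200) = 26.66717200 eV
Ionization energy ≈ 26.66717 eV

This is also called the binding energy of the electron in state n = 5.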